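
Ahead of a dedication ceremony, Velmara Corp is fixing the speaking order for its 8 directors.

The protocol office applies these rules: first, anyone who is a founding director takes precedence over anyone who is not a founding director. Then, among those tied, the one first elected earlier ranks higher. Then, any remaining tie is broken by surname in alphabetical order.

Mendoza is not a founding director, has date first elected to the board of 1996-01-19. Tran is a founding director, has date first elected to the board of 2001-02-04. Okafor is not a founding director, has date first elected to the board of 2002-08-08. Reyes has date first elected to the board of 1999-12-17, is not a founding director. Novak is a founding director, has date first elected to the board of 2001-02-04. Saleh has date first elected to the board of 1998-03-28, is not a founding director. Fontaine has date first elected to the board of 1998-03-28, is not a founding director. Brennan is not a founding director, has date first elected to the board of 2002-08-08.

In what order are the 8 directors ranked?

By the first rule: Novak and Tran (both a founding director); then Mendoza, Fontaine, Saleh, Reyes, Brennan and Okafor (each not a founding director).
Novak and Tran both have date first elected to the board 2001-02-04, so the next rule applies.
Among Novak and Tran, alphabetically by surname: Novak before Tran.
Among Mendoza, Fontaine, Saleh, Reyes, Brennan and Okafor, by date first elected to the board (earlier first): Mendoza (1996-01-19) before Fontaine and Saleh (1998-03-28) before Reyes (1999-12-17) before Brennan and Okafor (2002-08-08).
Among Fontaine and Saleh, alphabetically by surname: Fontaine before Saleh.
Among Brennan and Okafor, alphabetically by surname: Brennan before Okafor.
Full order: Novak, Tran, Mendoza, Fontaine, Saleh, Reyes, Brennan, Okafor.

Novak, Tran, Mendoza, Fontaine, Saleh, Reyes, Brennan, Okafor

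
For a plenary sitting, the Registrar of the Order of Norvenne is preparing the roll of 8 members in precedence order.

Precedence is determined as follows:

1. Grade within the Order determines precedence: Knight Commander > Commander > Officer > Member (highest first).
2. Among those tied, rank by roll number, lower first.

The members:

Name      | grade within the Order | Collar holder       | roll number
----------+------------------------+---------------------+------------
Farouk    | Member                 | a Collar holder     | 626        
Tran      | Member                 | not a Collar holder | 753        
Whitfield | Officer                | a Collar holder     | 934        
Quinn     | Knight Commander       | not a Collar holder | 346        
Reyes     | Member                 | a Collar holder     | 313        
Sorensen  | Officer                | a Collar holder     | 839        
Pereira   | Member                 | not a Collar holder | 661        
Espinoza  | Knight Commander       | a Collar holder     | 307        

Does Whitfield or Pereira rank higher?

Whitfield

By grade within the Order: Espinoza and Quinn (Knight Commander); then Sorensen and Whitfield (Officer); then Reyes, Farouk, Pereira and Tran (Member).
Among Espinoza and Quinn, by roll number (lower first): Espinoza (307) before Quinn (346).
Among Sorensen and Whitfield, by roll number (lower first): Sorensen (839) before Whitfield (934).
Among Reyes, Farouk, Pereira and Tran, by roll number (lower first): Reyes (313) before Farouk (626) before Pereira (661) before Tran (753).
So Whitfield takes precedence.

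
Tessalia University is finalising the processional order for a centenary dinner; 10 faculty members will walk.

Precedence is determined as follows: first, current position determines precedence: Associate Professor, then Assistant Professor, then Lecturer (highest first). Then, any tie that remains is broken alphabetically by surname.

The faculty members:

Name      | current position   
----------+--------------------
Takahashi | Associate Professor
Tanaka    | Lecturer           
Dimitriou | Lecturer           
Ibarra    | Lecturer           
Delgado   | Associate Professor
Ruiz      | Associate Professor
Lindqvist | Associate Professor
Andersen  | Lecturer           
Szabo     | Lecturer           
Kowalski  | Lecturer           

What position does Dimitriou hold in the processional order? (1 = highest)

6

By current position: Delgado, Lindqvist, Ruiz and Takahashi (Associate Professor); then Andersen, Dimitriou, Ibarra, Kowalski, Szabo and Tanaka (Lecturer).
Among Delgado, Lindqvist, Ruiz and Takahashi, alphabetically by surname: Delgado before Lindqvist before Ruiz before Takahashi.
Among Andersen, Dimitriou, Ibarra, Kowalski, Szabo and Tanaka, alphabetically by surname: Andersen before Dimitriou before Ibarra before Kowalski before Szabo before Tanaka.
Order: Delgado, Lindqvist, Ruiz, Takahashi, Andersen, Dimitriou, Ibarra, Kowalski, Szabo, Tanaka. So position 6.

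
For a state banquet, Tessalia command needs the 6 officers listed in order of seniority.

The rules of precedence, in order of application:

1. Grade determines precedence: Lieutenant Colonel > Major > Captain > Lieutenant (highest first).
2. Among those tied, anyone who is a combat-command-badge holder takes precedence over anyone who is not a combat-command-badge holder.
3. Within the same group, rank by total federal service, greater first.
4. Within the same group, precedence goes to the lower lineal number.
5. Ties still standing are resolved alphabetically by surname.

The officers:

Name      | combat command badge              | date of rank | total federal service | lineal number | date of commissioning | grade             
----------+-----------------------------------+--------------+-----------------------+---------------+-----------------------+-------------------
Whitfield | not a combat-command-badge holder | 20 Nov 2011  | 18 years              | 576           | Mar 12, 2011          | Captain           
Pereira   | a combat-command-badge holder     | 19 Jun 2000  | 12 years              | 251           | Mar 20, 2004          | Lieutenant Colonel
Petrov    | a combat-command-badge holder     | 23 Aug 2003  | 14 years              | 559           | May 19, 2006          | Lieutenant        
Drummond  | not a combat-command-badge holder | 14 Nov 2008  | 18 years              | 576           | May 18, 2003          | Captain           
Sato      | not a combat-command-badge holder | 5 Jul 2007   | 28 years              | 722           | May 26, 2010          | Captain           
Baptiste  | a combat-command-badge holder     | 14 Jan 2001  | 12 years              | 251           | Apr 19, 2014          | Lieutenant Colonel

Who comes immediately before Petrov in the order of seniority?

By grade: Baptiste and Pereira (Lieutenant Colonel); then Sato, Drummond and Whitfield (Captain); then Petrov (Lieutenant).
Baptiste and Pereira are each a combat-command-badge holder, so the next rule applies.
Baptiste and Pereira both have total federal service 12 years, so the next rule applies.
Baptiste and Pereira both have lineal number 251, so the next rule applies.
Among Baptiste and Pereira, alphabetically by surname: Baptiste before Pereira.
Sato, Drummond and Whitfield are each not a combat-command-badge holder, so the next rule applies.
Among Sato, Drummond and Whitfield, by total federal service (higher first): Sato (28 years) before Drummond and Whitfield (18 years).
Drummond and Whitfield both have lineal number 576, so the next rule applies.
Among Drummond and Whitfield, alphabetically by surname: Drummond before Whitfield.
Order: Baptiste, Pereira, Sato, Drummond, Whitfield, Petrov.

Whitfield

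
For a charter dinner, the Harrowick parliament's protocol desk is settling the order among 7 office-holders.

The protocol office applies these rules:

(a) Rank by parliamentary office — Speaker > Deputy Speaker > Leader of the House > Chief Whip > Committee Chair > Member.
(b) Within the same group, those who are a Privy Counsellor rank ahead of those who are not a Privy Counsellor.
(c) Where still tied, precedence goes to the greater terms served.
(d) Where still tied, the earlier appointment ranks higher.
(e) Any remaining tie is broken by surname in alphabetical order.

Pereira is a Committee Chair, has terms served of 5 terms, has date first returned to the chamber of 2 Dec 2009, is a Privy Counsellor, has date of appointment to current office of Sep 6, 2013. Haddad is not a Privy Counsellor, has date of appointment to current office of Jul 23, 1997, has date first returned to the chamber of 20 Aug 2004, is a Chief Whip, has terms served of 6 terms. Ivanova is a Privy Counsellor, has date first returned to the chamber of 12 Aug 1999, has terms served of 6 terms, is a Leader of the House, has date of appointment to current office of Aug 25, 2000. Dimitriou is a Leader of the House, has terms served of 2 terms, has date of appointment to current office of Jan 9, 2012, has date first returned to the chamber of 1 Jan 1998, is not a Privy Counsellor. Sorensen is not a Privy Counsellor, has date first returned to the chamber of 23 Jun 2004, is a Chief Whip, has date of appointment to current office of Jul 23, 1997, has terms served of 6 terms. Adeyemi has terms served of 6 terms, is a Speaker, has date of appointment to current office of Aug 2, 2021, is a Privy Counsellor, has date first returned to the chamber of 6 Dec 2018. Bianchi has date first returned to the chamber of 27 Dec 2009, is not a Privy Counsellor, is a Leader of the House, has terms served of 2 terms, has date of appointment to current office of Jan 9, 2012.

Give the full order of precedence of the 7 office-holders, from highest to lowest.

By parliamentary office: Adeyemi (Speaker); then Ivanova, Bianchi and Dimitriou (Leader of the House); then Haddad and Sorensen (Chief Whip); then Pereira (Committee Chair).
Among Ivanova, Bianchi and Dimitriou, a Privy Counsellor before not a Privy Counsellor: Ivanova (a Privy Counsellor) before Bianchi and Dimitriou (not a Privy Counsellor).
Bianchi and Dimitriou both have terms served 2 terms, so the next rule applies.
Bianchi and Dimitriou both have date of appointment to current office Jan 9, 2012, so the next rule applies.
Among Bianchi and Dimitriou, alphabetically by surname: Bianchi before Dimitriou.
Haddad and Sorensen are each not a Privy Counsellor, so the next rule applies.
Haddad and Sorensen both have terms served 6 terms, so the next rule applies.
Haddad and Sorensen both have date of appointment to current office Jul 23, 1997, so the next rule applies.
Among Haddad and Sorensen, alphabetically by surname: Haddad before Sorensen.
Full order: Adeyemi, Ivanova, Bianchi, Dimitriou, Haddad, Sorensen, Pereira.

Adeyemi, Ivanova, Bianchi, Dimitriou, Haddad, Sorensen, Pereira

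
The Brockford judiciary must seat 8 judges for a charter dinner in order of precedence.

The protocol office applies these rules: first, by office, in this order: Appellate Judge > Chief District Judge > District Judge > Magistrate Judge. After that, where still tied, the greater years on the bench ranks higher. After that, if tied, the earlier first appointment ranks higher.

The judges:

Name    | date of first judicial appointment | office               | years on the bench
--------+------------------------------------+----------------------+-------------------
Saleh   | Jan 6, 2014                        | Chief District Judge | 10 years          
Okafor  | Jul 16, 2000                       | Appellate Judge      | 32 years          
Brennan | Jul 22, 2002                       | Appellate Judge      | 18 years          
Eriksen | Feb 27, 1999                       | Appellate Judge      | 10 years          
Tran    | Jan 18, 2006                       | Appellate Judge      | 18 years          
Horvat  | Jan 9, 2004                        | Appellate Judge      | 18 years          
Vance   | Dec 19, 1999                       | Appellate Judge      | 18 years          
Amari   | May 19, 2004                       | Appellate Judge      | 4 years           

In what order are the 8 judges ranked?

By office: Okafor, Vance, Brennan, Horvat, Tran, Eriksen and Amari (Appellate Judge); then Saleh (Chief District Judge).
Among Okafor, Vance, Brennan, Horvat, Tran, Eriksen and Amari, by years on the bench (higher first): Okafor (32 years) before Vance, Brennan, Horvat and Tran (18 years) before Eriksen (10 years) before Amari (4 years).
Among Vance, Brennan, Horvat and Tran, by date of first judicial appointment (earlier first): Vance (Dec 19, 1999) before Brennan (Jul 22, 2002) before Horvat (Jan 9, 2004) before Tran (Jan 18, 2006).
Full order: Okafor, Vance, Brennan, Horvat, Tran, Eriksen, Amari, Saleh.

Okafor, Vance, Brennan, Horvat, Tran, Eriksen, Amari, Saleh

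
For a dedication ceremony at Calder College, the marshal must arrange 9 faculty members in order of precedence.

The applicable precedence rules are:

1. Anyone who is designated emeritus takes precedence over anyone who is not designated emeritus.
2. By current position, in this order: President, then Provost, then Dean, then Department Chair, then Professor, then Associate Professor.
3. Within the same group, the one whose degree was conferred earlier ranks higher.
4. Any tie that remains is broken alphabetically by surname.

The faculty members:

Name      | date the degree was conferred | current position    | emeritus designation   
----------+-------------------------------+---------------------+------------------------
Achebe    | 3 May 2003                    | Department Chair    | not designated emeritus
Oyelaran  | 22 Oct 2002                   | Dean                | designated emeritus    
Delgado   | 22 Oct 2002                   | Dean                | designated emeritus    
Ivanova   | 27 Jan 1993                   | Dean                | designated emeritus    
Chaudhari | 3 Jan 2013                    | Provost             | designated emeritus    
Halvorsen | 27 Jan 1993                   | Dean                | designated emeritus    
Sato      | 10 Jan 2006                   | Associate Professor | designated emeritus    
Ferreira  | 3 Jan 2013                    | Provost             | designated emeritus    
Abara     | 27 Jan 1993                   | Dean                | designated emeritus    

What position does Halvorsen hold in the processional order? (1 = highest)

4

By the first rule: Chaudhari, Ferreira, Abara, Halvorsen, Ivanova, Delgado, Oyelaran and Sato (each designated emeritus); then Achebe (not designated emeritus).
Among Chaudhari, Ferreira, Abara, Halvorsen, Ivanova, Delgado, Oyelaran and Sato, by current position: Chaudhari and Ferreira (Provost) before Abara, Halvorsen, Ivanova, Delgado and Oyelaran (Dean) before Sato (Associate Professor).
Chaudhari and Ferreira both have date the degree was conferred 3 Jan 2013, so the next rule applies.
Among Chaudhari and Ferreira, alphabetically by surname: Chaudhari before Ferreira.
Among Abara, Halvorsen, Ivanova, Delgado and Oyelaran, by date the degree was conferred (earlier first): Abara, Halvorsen and Ivanova (27 Jan 1993) before Delgado and Oyelaran (22 Oct 2002).
Among Abara, Halvorsen and Ivanova, alphabetically by surname: Abara before Halvorsen before Ivanova.
Among Delgado and Oyelaran, alphabetically by surname: Delgado before Oyelaran.
Order: Chaudhari, Ferreira, Abara, Halvorsen, Ivanova, Delgado, Oyelaran, Sato, Achebe. So position 4.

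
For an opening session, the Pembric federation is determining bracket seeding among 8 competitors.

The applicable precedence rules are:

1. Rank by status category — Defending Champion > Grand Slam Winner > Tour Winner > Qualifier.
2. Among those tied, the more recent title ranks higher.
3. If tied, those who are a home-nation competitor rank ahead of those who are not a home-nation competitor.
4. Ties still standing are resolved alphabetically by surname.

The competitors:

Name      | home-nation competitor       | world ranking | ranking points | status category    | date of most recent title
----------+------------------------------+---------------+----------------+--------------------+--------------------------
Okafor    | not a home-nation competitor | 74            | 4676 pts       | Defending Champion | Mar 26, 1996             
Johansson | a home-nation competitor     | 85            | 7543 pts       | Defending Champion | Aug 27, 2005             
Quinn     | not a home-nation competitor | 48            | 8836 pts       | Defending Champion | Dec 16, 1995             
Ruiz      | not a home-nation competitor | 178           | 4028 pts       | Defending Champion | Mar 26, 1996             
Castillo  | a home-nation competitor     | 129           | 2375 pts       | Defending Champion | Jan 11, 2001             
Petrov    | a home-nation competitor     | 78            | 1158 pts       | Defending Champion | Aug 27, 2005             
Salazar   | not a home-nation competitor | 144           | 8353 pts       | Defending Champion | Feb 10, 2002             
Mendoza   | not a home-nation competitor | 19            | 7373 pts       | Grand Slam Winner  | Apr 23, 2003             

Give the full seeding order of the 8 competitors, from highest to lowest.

By status category: Johansson, Petrov, Salazar, Castillo, Okafor, Ruiz and Quinn (Defending Champion); then Mendoza (Grand Slam Winner).
Among Johansson, Petrov, Salazar, Castillo, Okafor, Ruiz and Quinn, by date of most recent title (later first): Johansson and Petrov (Aug 27, 2005) before Salazar (Feb 10, 2002) before Castillo (Jan 11, 2001) before Okafor and Ruiz (Mar 26, 1996) before Quinn (Dec 16, 1995).
Johansson and Petrov are each a home-nation competitor, so the next rule applies.
Among Johansson and Petrov, alphabetically by surname: Johansson before Petrov.
Okafor and Ruiz are each not a home-nation competitor, so the next rule applies.
Among Okafor and Ruiz, alphabetically by surname: Okafor before Ruiz.
Full order: Johansson, Petrov, Salazar, Castillo, Okafor, Ruiz, Quinn, Mendoza.

Johansson, Petrov, Salazar, Castillo, Okafor, Ruiz, Quinn, Mendoza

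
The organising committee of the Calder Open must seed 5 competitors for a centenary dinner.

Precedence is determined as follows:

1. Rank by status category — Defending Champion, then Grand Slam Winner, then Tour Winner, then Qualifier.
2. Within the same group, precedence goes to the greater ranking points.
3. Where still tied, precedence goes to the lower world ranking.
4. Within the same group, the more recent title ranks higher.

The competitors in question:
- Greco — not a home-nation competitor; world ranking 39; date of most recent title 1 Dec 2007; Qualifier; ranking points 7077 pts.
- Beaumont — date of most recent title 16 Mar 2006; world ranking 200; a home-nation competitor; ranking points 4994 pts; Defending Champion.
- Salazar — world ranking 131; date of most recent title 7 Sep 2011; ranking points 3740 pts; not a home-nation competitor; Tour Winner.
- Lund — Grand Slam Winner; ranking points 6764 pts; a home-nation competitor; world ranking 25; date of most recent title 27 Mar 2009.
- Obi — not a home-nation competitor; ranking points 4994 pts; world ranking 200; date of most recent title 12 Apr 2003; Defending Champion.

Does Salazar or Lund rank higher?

Lund

By status category: Beaumont and Obi (Defending Champion); then Lund (Grand Slam Winner); then Salazar (Tour Winner); then Greco (Qualifier).
Beaumont and Obi both have ranking points 4994 pts, so the next rule applies.
Beaumont and Obi both have world ranking 200, so the next rule applies.
Among Beaumont and Obi, by date of most recent title (later first): Beaumont (16 Mar 2006) before Obi (12 Apr 2003).
So Lund takes precedence.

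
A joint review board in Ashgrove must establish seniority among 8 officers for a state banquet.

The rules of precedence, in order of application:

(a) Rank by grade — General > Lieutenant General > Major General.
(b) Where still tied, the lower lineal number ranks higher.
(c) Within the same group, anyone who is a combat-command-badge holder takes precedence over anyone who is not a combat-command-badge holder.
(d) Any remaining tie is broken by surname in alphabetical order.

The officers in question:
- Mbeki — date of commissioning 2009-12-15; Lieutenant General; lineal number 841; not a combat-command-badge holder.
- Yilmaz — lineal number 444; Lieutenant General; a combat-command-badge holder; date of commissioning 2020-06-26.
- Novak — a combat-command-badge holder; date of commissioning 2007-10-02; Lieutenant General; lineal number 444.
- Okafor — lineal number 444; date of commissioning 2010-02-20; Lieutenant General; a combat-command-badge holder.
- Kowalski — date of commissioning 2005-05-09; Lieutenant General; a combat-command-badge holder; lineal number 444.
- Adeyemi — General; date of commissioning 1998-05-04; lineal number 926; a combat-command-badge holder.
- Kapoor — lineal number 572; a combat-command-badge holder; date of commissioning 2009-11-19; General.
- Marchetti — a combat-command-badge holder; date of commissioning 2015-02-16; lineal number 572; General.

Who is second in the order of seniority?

By grade: Kapoor, Marchetti and Adeyemi (General); then Kowalski, Novak, Okafor, Yilmaz and Mbeki (Lieutenant General).
Among Kapoor, Marchetti and Adeyemi, by lineal number (lower first): Kapoor and Marchetti (572) before Adeyemi (926).
Kapoor and Marchetti are each a combat-command-badge holder, so the next rule applies.
Among Kapoor and Marchetti, alphabetically by surname: Kapoor before Marchetti.
Among Kowalski, Novak, Okafor, Yilmaz and Mbeki, by lineal number (lower first): Kowalski, Novak, Okafor and Yilmaz (444) before Mbeki (841).
Kowalski, Novak, Okafor and Yilmaz are each a combat-command-badge holder, so the next rule applies.
Among Kowalski, Novak, Okafor and Yilmaz, alphabetically by surname: Kowalski before Novak before Okafor before Yilmaz.
Order: Kapoor, Marchetti, Adeyemi, Kowalski, Novak, Okafor, Yilmaz, Mbeki.

Marchetti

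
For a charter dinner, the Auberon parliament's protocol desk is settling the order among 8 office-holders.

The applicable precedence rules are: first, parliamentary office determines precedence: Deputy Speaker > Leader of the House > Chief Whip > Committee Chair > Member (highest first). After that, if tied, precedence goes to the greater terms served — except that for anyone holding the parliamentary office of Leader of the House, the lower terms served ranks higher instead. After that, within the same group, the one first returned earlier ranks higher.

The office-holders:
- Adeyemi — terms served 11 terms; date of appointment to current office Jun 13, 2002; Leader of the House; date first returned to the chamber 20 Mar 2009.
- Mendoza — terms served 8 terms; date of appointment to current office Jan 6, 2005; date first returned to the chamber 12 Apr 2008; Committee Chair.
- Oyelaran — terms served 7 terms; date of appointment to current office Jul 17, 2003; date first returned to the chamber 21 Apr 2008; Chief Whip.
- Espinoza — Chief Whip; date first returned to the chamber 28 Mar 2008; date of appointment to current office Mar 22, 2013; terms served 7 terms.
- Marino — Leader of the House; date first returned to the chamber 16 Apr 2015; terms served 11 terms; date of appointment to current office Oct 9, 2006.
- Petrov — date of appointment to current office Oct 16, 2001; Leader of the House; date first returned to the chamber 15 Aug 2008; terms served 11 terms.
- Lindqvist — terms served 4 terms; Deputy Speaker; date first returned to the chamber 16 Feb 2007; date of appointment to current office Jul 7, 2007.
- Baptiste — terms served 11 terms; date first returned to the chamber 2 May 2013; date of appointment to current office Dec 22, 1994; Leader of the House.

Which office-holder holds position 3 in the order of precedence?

By parliamentary office: Lindqvist (Deputy Speaker); then Petrov, Adeyemi, Baptiste and Marino (Leader of the House); then Espinoza and Oyelaran (Chief Whip); then Mendoza (Committee Chair).
Petrov, Adeyemi, Baptiste and Marino all have terms served 11 terms, so the next rule applies.
Among Petrov, Adeyemi, Baptiste and Marino, by date first returned to the chamber (earlier first): Petrov (15 Aug 2008) before Adeyemi (20 Mar 2009) before Baptiste (2 May 2013) before Marino (16 Apr 2015).
Espinoza and Oyelaran both have terms served 7 terms, so the next rule applies.
Among Espinoza and Oyelaran, by date first returned to the chamber (earlier first): Espinoza (28 Mar 2008) before Oyelaran (21 Apr 2008).
Order: Lindqvist, Petrov, Adeyemi, Baptiste, Marino, Espinoza, Oyelaran, Mendoza.

Adeyemi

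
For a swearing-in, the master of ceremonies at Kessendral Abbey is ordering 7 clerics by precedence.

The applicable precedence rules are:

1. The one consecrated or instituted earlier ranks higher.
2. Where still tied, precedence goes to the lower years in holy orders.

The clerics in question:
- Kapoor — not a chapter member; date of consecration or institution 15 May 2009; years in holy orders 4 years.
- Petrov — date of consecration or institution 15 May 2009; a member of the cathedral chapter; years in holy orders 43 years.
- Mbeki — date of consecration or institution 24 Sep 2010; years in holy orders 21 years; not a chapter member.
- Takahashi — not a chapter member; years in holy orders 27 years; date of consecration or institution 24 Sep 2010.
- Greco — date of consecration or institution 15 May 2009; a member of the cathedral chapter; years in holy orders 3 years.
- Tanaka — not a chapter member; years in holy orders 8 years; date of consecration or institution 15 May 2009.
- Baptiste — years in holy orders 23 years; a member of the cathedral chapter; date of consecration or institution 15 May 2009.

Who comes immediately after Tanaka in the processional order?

By date of consecration or institution (earlier first): Greco, Kapoor, Tanaka, Baptiste and Petrov (each 15 May 2009); then Mbeki and Takahashi (both 24 Sep 2010).
Among Greco, Kapoor, Tanaka, Baptiste and Petrov, by years in holy orders (lower first): Greco (3 years) before Kapoor (4 years) before Tanaka (8 years) before Baptiste (23 years) before Petrov (43 years).
Among Mbeki and Takahashi, by years in holy orders (lower first): Mbeki (21 years) before Takahashi (27 years).
Order: Greco, Kapoor, Tanaka, Baptiste, Petrov, Mbeki, Takahashi.

Baptiste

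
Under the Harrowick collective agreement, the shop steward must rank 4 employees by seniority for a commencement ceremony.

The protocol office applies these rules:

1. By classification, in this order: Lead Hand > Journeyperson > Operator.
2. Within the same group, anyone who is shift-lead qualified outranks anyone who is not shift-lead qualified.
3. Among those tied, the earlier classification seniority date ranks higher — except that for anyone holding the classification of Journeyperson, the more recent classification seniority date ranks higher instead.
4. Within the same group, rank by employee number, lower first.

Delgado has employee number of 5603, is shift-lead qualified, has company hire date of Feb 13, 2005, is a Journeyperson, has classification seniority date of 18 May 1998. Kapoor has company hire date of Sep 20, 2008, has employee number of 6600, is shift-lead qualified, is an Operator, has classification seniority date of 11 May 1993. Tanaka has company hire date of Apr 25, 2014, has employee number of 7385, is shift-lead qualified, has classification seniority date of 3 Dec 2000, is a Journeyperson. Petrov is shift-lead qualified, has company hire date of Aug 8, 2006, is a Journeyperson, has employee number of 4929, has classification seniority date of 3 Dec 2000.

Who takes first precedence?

Petrov

By classification: Petrov, Tanaka and Delgado (Journeyperson); then Kapoor (Operator).
Petrov, Tanaka and Delgado are each shift-lead qualified, so the next rule applies.
Among Petrov, Tanaka and Delgado, by classification seniority date (later first) (reversed rule for this group): Petrov and Tanaka (3 Dec 2000) before Delgado (18 May 1998).
Among Petrov and Tanaka, by employee number (lower first): Petrov (4929) before Tanaka (7385).
Order: Petrov, Tanaka, Delgado, Kapoor.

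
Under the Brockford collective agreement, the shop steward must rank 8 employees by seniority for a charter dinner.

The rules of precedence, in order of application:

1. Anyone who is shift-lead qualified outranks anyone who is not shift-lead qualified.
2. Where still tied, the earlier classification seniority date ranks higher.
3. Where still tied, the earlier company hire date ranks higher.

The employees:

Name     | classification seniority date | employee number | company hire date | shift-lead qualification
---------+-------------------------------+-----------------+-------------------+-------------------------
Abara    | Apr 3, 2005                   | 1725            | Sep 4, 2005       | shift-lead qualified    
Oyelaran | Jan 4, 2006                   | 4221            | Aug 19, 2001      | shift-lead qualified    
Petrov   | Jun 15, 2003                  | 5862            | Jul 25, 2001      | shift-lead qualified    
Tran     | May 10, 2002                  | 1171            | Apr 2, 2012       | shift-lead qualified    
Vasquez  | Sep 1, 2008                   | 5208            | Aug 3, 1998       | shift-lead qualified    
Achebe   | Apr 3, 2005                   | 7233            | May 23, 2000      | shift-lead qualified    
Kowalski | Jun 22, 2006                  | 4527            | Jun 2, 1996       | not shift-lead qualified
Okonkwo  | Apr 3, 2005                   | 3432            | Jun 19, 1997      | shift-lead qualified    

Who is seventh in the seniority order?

By the first rule: Tran, Petrov, Okonkwo, Achebe, Abara, Oyelaran and Vasquez (each shift-lead qualified); then Kowalski (not shift-lead qualified).
Among Tran, Petrov, Okonkwo, Achebe, Abara, Oyelaran and Vasquez, by classification seniority date (earlier first): Tran (May 10, 2002) before Petrov (Jun 15, 2003) before Okonkwo, Achebe and Abara (Apr 3, 2005) before Oyelaran (Jan 4, 2006) before Vasquez (Sep 1, 2008).
Among Okonkwo, Achebe and Abara, by company hire date (earlier first): Okonkwo (Jun 19, 1997) before Achebe (May 23, 2000) before Abara (Sep 4, 2005).
Order: Tran, Petrov, Okonkwo, Achebe, Abara, Oyelaran, Vasquez, Kowalski.

Vasquez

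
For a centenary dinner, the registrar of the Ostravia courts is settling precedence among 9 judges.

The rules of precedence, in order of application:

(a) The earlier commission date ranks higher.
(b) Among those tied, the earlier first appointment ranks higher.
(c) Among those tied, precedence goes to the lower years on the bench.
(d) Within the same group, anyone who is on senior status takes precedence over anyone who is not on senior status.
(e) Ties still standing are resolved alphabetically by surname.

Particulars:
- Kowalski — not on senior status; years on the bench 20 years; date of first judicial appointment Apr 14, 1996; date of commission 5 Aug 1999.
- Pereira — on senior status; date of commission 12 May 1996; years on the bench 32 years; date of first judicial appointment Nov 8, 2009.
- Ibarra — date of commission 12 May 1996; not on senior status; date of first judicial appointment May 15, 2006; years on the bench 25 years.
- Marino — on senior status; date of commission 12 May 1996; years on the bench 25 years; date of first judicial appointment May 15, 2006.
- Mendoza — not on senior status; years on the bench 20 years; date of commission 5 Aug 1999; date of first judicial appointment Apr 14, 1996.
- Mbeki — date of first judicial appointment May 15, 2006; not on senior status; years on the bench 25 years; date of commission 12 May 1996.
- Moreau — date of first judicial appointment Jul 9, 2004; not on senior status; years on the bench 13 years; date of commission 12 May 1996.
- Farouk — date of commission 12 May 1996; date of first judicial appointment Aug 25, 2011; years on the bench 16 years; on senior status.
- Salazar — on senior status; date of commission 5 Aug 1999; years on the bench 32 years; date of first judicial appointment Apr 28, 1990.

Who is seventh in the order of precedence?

By date of commission (earlier first): Moreau, Marino, Ibarra, Mbeki, Pereira and Farouk (each 12 May 1996); then Salazar, Kowalski and Mendoza (each 5 Aug 1999).
Among Moreau, Marino, Ibarra, Mbeki, Pereira and Farouk, by date of first judicial appointment (earlier first): Moreau (Jul 9, 2004) before Marino, Ibarra and Mbeki (May 15, 2006) before Pereira (Nov 8, 2009) before Farouk (Aug 25, 2011).
Marino, Ibarra and Mbeki all have years on the bench 25 years, so the next rule applies.
Among Marino, Ibarra and Mbeki, on senior status before not on senior status: Marino (on senior status) before Ibarra and Mbeki (not on senior status).
Among Ibarra and Mbeki, alphabetically by surname: Ibarra before Mbeki.
Among Salazar, Kowalski and Mendoza, by date of first judicial appointment (earlier first): Salazar (Apr 28, 1990) before Kowalski and Mendoza (Apr 14, 1996).
Kowalski and Mendoza both have years on the bench 20 years, so the next rule applies.
Kowalski and Mendoza are each not on senior status, so the next rule applies.
Among Kowalski and Mendoza, alphabetically by surname: Kowalski before Mendoza.
Order: Moreau, Marino, Ibarra, Mbeki, Pereira, Farouk, Salazar, Kowalski, Mendoza.

Salazar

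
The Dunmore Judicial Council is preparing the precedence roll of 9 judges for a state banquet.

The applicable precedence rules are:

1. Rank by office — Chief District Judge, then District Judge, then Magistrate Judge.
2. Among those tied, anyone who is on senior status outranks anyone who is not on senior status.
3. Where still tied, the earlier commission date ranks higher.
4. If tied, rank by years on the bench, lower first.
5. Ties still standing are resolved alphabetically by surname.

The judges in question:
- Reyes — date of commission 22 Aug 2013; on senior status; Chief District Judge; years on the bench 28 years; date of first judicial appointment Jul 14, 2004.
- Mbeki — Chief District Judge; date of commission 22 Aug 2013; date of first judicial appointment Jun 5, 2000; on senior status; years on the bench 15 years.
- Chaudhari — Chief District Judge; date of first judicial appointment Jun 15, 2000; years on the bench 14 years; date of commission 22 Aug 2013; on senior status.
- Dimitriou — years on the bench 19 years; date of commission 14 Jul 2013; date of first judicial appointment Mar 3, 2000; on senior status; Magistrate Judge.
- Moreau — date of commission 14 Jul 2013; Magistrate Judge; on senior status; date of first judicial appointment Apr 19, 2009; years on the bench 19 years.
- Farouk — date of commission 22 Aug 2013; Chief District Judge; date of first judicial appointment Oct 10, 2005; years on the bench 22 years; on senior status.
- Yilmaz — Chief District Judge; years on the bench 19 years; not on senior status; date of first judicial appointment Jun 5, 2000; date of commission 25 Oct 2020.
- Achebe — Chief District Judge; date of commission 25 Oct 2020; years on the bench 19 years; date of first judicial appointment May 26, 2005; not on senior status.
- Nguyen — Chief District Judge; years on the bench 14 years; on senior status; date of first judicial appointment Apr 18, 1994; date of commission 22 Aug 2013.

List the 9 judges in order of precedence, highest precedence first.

By office: Chaudhari, Nguyen, Mbeki, Farouk, Reyes, Achebe and Yilmaz (Chief District Judge); then Dimitriou and Moreau (Magistrate Judge).
Among Chaudhari, Nguyen, Mbeki, Farouk, Reyes, Achebe and Yilmaz, on senior status before not on senior status: Chaudhari, Nguyen, Mbeki, Farouk and Reyes (on senior status) before Achebe and Yilmaz (not on senior status).
Chaudhari, Nguyen, Mbeki, Farouk and Reyes all have date of commission 22 Aug 2013, so the next rule applies.
Among Chaudhari, Nguyen, Mbeki, Farouk and Reyes, by years on the bench (lower first): Chaudhari and Nguyen (14 years) before Mbeki (15 years) before Farouk (22 years) before Reyes (28 years).
Among Chaudhari and Nguyen, alphabetically by surname: Chaudhari before Nguyen.
Achebe and Yilmaz both have date of commission 25 Oct 2020, so the next rule applies.
Achebe and Yilmaz both have years on the bench 19 years, so the next rule applies.
Among Achebe and Yilmaz, alphabetically by surname: Achebe before Yilmaz.
Dimitriou and Moreau are each on senior status, so the next rule applies.
Dimitriou and Moreau both have date of commission 14 Jul 2013, so the next rule applies.
Dimitriou and Moreau both have years on the bench 19 years, so the next rule applies.
Among Dimitriou and Moreau, alphabetically by surname: Dimitriou before Moreau.
Full order: Chaudhari, Nguyen, Mbeki, Farouk, Reyes, Achebe, Yilmaz, Dimitriou, Moreau.

Chaudhari, Nguyen, Mbeki, Farouk, Reyes, Achebe, Yilmaz, Dimitriou, Moreau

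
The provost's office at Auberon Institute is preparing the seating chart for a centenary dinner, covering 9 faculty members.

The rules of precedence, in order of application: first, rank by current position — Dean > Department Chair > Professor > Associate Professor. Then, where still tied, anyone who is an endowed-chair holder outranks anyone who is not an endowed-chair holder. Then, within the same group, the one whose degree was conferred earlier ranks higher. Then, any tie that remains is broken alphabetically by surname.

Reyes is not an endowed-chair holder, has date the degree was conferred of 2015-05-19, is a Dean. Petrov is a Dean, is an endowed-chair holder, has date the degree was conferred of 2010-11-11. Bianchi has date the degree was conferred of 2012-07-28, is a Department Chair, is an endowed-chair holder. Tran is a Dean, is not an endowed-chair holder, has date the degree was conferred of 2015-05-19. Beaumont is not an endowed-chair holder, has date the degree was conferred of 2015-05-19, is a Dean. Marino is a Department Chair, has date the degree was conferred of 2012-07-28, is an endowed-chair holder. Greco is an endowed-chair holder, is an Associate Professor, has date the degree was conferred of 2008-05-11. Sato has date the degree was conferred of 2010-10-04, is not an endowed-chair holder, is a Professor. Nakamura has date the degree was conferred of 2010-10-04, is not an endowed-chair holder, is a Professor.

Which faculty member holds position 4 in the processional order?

Tran

By current position: Petrov, Beaumont, Reyes and Tran (Dean); then Bianchi and Marino (Department Chair); then Nakamura and Sato (Professor); then Greco (Associate Professor).
Among Petrov, Beaumont, Reyes and Tran, an endowed-chair holder before not an endowed-chair holder: Petrov (an endowed-chair holder) before Beaumont, Reyes and Tran (not an endowed-chair holder).
Beaumont, Reyes and Tran all have date the degree was conferred 2015-05-19, so the next rule applies.
Among Beaumont, Reyes and Tran, alphabetically by surname: Beaumont before Reyes before Tran.
Bianchi and Marino are each an endowed-chair holder, so the next rule applies.
Bianchi and Marino both have date the degree was conferred 2012-07-28, so the next rule applies.
Among Bianchi and Marino, alphabetically by surname: Bianchi before Marino.
Nakamura and Sato are each not an endowed-chair holder, so the next rule applies.
Nakamura and Sato both have date the degree was conferred 2010-10-04, so the next rule applies.
Among Nakamura and Sato, alphabetically by surname: Nakamura before Sato.
Order: Petrov, Beaumont, Reyes, Tran, Bianchi, Marino, Nakamura, Sato, Greco.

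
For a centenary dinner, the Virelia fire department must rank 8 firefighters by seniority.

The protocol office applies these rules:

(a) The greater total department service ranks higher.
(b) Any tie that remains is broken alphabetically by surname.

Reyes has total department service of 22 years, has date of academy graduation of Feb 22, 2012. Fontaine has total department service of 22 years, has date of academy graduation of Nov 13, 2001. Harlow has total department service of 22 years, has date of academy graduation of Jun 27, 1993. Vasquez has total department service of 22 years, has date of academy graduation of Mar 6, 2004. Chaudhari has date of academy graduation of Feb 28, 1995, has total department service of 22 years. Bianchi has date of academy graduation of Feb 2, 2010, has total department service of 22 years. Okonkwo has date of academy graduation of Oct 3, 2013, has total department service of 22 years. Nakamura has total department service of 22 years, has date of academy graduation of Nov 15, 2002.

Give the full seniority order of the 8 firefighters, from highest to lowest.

By total department service (higher first): Bianchi, Chaudhari, Fontaine, Harlow, Nakamura, Okonkwo, Reyes and Vasquez (each 22 years).
Among Bianchi, Chaudhari, Fontaine, Harlow, Nakamura, Okonkwo, Reyes and Vasquez, alphabetically by surname: Bianchi before Chaudhari before Fontaine before Harlow before Nakamura before Okonkwo before Reyes before Vasquez.
Full order: Bianchi, Chaudhari, Fontaine, Harlow, Nakamura, Okonkwo, Reyes, Vasquez.

Bianchi, Chaudhari, Fontaine, Harlow, Nakamura, Okonkwo, Reyes, Vasquez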